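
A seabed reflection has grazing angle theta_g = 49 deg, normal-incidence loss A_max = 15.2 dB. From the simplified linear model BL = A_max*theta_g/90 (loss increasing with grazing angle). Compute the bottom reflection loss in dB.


8.28 dB


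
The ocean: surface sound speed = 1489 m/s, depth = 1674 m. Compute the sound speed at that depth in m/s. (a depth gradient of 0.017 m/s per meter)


c = 1489 + 0.017 * 1674 = 1517.458

1517.458 m/s


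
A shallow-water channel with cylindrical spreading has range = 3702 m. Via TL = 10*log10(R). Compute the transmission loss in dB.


TL = 10*log10(3702) = 35.68

35.68 dB


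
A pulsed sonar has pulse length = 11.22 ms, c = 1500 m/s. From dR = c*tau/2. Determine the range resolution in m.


8.415 m


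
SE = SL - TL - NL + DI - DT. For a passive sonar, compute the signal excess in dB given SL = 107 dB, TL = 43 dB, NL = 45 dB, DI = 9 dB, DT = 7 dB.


SE = SL - TL - NL + DI - DT = 107 - 43 - 45 + 9 - 7 = 21

21 dB


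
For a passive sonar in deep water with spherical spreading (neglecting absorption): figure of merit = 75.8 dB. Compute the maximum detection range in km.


At max range FOM = TL, so 20*log10(R) = 75.8
R = 10^(75.8/20) = 6165.95 m = 6.17 km

6.17 km


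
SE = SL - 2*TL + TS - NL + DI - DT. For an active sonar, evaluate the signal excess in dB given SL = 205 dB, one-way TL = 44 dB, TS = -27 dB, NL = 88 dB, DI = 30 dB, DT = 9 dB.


23 dB


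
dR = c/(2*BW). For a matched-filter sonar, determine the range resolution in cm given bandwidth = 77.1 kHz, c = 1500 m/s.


dR = c/(2*BW) = 1500 / (2 * 77.1e3) = 0.0097 m = 0.97 cm

0.97 cm


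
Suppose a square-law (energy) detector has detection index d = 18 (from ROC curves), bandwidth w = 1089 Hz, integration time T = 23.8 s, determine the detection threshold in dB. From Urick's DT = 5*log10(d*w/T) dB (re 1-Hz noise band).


DT = 5*log10(d*w/T) = 5*log10(18 * 1089 / 23.8) = 5*log10(823.61) = 14.58

14.58 dB


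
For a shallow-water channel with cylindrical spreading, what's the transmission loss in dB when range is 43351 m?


46.37 dB


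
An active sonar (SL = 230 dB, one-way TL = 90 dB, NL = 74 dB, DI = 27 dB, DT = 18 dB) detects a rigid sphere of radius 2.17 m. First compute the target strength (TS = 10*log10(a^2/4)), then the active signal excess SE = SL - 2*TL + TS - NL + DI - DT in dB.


Step 1: TS = 10*log10(2.17^2/4) = 0.71 dB
Step 2: SE = SL - 2*TL + TS - NL + DI - DT = 230 - 2*90 + (0.71) - 74 + 27 - 18 = -14.29

-14.29 dB


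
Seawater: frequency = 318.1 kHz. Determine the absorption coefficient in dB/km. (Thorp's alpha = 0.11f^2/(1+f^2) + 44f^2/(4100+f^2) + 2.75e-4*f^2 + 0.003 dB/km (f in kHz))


70.226 dB/km


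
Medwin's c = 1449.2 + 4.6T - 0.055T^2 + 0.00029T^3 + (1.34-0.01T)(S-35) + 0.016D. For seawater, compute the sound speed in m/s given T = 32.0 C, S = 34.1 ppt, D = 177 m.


c = 1449.2 + 4.6*32.0 - 0.055*32.0^2 + 0.00029*32.0^3 + (1.34 - 0.01*32.0)*(34.1 - 35) + 0.016*177 = 1551.5

1551.5 m/s


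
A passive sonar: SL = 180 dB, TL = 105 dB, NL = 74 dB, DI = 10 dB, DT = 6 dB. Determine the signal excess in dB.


5 dB


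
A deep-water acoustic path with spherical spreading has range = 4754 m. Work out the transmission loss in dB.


TL = 20*log10(4754) = 73.54

73.54 dB


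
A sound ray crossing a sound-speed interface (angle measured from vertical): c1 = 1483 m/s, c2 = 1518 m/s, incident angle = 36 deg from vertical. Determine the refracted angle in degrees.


36.99 deg


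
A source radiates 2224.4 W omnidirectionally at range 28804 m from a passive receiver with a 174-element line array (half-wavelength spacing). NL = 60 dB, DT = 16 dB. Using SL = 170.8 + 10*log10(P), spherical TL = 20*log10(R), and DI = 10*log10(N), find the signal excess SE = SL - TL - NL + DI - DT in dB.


Step 1: SL = 170.8 + 10*log10(2224.4) = 204.27 dB
Step 2: TL = 20*log10(28804) = 89.19 dB
Step 3: DI = 10*log10(174) = 22.41 dB
Step 4: SE = SL - TL - NL + DI - DT = 204.27 - 89.19 - 60 + 22.41 - 16 = 61.49

61.49 dB


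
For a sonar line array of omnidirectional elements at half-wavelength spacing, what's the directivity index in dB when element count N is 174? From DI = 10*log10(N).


DI = 10*log10(174) = 22.41

22.41 dB


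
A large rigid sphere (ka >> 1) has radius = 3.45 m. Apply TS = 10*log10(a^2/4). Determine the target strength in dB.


TS = 10*log10(3.45^2 / 4) = 10*log10(2.975625) = 4.74

4.74 dB


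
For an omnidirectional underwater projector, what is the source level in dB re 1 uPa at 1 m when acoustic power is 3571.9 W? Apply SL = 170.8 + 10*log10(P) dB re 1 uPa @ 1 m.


SL = 170.8 + 10*log10(3571.9) = 170.8 + 35.53 = 206.33

206.33 dB


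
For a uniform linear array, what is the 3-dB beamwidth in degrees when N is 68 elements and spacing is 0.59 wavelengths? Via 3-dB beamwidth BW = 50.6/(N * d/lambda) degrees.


1.26 deg


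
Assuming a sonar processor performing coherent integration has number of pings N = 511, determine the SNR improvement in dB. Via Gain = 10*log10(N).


Gain = 10*log10(511) = 27.08

27.08 dB


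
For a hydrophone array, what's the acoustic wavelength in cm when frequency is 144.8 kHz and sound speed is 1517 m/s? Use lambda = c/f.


lambda = c/f = 1517 / 144800 = 0.0105 m = 1.05 cm

1.05 cm


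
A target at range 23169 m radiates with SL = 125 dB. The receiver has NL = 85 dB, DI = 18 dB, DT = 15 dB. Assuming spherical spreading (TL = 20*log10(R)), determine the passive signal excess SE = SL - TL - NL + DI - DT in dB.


Step 1: TL = 20*log10(23169) = 87.3 dB
Step 2: SE = 125 - 87.3 - 85 + 18 - 15 = -44.3

-44.3 dB


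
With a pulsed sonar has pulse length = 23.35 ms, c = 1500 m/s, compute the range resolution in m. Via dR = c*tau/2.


dR = c*tau/2 = 1500 * 23.35e-3 / 2 = 17.5125

17.5125 m


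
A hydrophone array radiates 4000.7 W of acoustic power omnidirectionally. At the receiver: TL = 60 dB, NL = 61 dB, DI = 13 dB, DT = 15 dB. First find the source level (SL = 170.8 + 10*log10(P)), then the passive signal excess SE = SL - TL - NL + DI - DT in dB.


Step 1: SL = 170.8 + 10*log10(4000.7) = 206.82 dB
Step 2: SE = SL - TL - NL + DI - DT = 206.82 - 60 - 61 + 13 - 15 = 83.82

83.82 dB


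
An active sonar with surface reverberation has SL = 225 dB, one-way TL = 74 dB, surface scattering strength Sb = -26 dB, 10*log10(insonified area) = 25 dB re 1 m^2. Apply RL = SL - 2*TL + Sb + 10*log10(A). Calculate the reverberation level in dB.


RL = SL - 2*TL + Sb + 10*log10(A) = 225 - 2*74 + (-26) + 25 = 76

76 dB


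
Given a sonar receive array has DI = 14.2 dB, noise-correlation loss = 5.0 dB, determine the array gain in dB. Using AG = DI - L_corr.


AG = DI - L_corr = 14.2 - 5.0 = 9.2

9.2 dB


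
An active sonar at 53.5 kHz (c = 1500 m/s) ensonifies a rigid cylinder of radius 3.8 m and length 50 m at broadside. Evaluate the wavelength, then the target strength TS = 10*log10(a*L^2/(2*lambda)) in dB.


Step 1: lambda = c/f = 1500/53500 = 0.02804 m
Step 2: TS = 10*log10(a*L^2/(2*lambda)) = 10*log10(3.8*50^2/(2*0.02804)) = 52.29

52.29 dB


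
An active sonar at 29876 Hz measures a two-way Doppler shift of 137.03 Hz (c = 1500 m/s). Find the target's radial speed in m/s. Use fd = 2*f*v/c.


3.44 m/s


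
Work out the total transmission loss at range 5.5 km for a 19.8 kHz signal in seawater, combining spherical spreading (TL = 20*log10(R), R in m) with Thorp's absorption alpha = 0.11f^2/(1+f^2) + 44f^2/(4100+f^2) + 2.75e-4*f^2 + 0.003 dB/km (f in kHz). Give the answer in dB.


Step 1 (Thorp): alpha = 0.11*392.04/(1+392.04) + 44*392.04/(4100+392.04) + 2.75e-4*392.04 + 0.003 = 4.0606 dB/km
Step 2: TL_spread = 20*log10(5500) = 74.81 dB
Step 3: TL_abs = alpha*R = 4.0606 * 5.5 = 22.33 dB
Step 4: TL_total = 74.81 + 22.33 = 97.14

97.14 dB


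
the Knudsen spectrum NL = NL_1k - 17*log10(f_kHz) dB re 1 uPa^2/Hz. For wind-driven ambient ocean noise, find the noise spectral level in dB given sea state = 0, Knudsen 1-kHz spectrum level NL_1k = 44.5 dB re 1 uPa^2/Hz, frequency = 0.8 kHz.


46.15 dB


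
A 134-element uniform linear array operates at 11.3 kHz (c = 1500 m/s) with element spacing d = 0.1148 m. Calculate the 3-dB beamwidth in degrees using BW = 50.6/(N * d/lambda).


Step 1: lambda = 1500/11300 = 0.13274 m
Step 2: d/lambda = 0.1148/0.13274 = 0.8648
Step 3: BW = 50.6/(N * d/lambda) = 50.6/(134 * 0.8648) = 0.44

0.44 deg


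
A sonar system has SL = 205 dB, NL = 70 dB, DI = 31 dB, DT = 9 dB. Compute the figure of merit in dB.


157 dB


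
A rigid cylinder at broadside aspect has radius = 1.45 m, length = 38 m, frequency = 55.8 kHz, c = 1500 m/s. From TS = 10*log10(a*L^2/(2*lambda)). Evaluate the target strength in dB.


lambda = 1500/55800 = 0.02688 m
TS = 10*log10(1.45*38^2/(2*0.02688)) = 45.9

45.9 dB


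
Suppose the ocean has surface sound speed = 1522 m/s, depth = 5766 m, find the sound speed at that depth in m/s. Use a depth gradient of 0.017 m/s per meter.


1620.022 m/s


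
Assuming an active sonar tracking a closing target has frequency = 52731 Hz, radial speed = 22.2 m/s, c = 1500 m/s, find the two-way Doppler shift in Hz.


fd = 2*f*v/c = 2 * 52731 * 22.2 / 1500 = 1560.84

1560.84 Hz


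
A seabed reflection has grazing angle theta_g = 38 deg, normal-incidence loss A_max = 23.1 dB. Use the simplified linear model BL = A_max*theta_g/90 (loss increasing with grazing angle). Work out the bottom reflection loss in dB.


BL = A_max * theta_g / 90 = 23.1 * 38 / 90 = 9.75

9.75 dB


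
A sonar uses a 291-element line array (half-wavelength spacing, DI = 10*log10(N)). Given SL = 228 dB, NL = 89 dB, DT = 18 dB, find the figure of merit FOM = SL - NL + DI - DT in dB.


Step 1: DI = 10*log10(291) = 24.64 dB
Step 2: FOM = SL - NL + DI - DT = 228 - 89 + 24.64 - 18 = 145.64

145.64 dB


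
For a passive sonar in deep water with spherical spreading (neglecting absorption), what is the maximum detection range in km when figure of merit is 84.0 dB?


15.85 km


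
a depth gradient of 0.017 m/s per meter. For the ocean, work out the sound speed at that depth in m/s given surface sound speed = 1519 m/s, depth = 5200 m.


c = 1519 + 0.017 * 5200 = 1607.4

1607.4 m/s


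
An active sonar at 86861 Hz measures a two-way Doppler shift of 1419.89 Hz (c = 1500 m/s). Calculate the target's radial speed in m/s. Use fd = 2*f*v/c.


From fd = 2*f*v/c, v = c*fd/(2*f) = 1500 * 1419.89 / (2*86861) = 12.26

12.26 m/s


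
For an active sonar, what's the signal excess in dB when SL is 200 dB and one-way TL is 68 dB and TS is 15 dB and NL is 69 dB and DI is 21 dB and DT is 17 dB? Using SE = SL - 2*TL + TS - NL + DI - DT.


SE = SL - 2*TL + TS - NL + DI - DT = 200 - 2*68 + (15) - 69 + 21 - 17 = 14

14 dB


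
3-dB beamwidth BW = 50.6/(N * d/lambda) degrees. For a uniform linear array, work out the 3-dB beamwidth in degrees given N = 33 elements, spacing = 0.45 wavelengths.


BW = 50.6 / (33 * 0.45) = 50.6 / 14.85 = 3.41

3.41 deg


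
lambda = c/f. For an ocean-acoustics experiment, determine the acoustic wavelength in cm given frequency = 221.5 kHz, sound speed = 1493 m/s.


lambda = c/f = 1493 / 221500 = 0.0067 m = 0.67 cm

0.67 cm


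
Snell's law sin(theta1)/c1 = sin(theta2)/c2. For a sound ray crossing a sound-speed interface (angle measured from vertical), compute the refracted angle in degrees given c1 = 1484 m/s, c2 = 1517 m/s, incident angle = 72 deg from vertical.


76.46 deg


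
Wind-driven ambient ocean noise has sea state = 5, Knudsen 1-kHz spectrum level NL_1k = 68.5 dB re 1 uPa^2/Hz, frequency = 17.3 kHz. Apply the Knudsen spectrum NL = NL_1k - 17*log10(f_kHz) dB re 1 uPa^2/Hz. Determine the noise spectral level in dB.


NL = NL_1k - 17*log10(f_kHz) = 68.5 - 17*log10(17.3) = 68.5 - (21.05) = 47.45

47.45 dB


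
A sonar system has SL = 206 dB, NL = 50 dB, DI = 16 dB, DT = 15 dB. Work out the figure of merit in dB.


FOM = SL - NL + DI - DT = 206 - 50 + 16 - 15 = 157

157 dB


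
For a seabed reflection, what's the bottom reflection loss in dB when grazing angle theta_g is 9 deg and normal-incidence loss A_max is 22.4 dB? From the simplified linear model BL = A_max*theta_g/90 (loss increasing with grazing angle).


BL = A_max * theta_g / 90 = 22.4 * 9 / 90 = 2.24

2.24 dB


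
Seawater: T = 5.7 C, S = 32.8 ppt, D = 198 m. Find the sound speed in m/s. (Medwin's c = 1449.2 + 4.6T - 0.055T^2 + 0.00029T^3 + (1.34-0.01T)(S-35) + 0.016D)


1474.03 m/s


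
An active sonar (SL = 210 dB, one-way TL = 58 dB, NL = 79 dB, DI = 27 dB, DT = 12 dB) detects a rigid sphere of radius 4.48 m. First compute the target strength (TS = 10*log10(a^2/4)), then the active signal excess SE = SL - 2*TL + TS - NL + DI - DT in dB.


Step 1: TS = 10*log10(4.48^2/4) = 7.0 dB
Step 2: SE = SL - 2*TL + TS - NL + DI - DT = 210 - 2*58 + (7.0) - 79 + 27 - 12 = 37.0

37.0 dB


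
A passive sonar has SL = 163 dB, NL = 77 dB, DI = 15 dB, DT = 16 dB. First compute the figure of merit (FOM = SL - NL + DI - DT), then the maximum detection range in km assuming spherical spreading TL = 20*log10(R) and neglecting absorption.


Step 1: FOM = SL - NL + DI - DT = 163 - 77 + 15 - 16 = 85 dB
Step 2: at max range FOM = TL = 20*log10(R), so R = 10^(85/20) = 17782.79 m = 17.78 km

17.78 km


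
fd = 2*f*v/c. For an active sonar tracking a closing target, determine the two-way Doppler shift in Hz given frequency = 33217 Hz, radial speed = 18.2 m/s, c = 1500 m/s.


fd = 2*f*v/c = 2 * 33217 * 18.2 / 1500 = 806.07

806.07 Hz


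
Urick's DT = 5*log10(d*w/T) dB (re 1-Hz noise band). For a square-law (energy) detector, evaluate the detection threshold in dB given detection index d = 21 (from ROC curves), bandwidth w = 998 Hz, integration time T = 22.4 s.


14.86 dB


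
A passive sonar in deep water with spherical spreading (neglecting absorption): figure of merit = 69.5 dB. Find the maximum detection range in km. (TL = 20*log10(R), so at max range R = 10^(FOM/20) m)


At max range FOM = TL, so 20*log10(R) = 69.5
R = 10^(69.5/20) = 2985.38 m = 2.99 km

2.99 km


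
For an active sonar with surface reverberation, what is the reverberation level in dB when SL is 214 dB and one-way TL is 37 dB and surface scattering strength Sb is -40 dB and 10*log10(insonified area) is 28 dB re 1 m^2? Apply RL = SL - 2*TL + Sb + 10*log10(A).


RL = SL - 2*TL + Sb + 10*log10(A) = 214 - 2*37 + (-40) + 28 = 128

128 dB


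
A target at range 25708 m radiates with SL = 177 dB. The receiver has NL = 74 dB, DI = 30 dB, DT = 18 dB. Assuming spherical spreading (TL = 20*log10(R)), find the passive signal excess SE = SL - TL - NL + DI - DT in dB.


Step 1: TL = 20*log10(25708) = 88.2 dB
Step 2: SE = 177 - 88.2 - 74 + 30 - 18 = 26.8

26.8 dB


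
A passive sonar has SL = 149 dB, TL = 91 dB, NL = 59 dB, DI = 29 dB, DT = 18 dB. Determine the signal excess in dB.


10 dB


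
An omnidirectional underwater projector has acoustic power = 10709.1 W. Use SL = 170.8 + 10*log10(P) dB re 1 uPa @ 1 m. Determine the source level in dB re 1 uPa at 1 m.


211.1 dB


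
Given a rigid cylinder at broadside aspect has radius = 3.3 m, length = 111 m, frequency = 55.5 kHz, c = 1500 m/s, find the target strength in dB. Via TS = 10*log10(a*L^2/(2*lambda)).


58.76 dB


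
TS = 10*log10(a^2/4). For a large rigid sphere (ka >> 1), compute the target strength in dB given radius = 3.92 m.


TS = 10*log10(3.92^2 / 4) = 10*log10(3.8416) = 5.85

5.85 dB


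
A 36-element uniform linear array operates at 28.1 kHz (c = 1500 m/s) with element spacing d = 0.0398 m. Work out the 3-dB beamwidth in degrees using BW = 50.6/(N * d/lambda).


1.89 deg


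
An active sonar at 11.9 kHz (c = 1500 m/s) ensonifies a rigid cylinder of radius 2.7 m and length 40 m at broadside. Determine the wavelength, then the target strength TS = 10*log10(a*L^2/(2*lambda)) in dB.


Step 1: lambda = c/f = 1500/11900 = 0.12605 m
Step 2: TS = 10*log10(a*L^2/(2*lambda)) = 10*log10(2.7*40^2/(2*0.12605)) = 42.34

42.34 dB


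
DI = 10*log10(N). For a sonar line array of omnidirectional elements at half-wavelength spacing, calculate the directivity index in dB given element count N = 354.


DI = 10*log10(354) = 25.49

25.49 dB


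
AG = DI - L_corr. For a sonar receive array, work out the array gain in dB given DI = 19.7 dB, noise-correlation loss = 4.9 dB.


AG = DI - L_corr = 19.7 - 4.9 = 14.8

14.8 dB


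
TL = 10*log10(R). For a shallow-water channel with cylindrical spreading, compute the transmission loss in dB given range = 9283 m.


TL = 10*log10(9283) = 39.68

39.68 dB


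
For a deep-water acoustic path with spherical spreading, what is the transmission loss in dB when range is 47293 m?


TL = 20*log10(47293) = 93.5

93.5 dB


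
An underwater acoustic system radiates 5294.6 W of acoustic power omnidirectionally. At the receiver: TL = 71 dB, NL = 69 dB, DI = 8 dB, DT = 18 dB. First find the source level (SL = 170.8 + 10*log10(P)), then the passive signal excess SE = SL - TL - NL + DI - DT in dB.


Step 1: SL = 170.8 + 10*log10(5294.6) = 208.04 dB
Step 2: SE = SL - TL - NL + DI - DT = 208.04 - 71 - 69 + 8 - 18 = 58.04

58.04 dB


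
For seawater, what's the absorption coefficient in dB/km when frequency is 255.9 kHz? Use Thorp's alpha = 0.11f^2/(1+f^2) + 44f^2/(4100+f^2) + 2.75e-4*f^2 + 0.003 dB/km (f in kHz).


f^2 = 65484.81
alpha = 0.11*65484.81/(1+65484.81) + 44*65484.81/(4100+65484.81) + 2.75e-4*65484.81 + 0.003 = 59.529

59.529 dB/km


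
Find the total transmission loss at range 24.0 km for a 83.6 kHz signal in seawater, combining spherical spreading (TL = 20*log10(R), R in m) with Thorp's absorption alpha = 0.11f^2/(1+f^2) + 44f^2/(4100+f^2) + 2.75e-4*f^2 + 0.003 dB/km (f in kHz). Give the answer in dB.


802.0 dB


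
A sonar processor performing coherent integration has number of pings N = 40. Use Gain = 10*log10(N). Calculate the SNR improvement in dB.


Gain = 10*log10(40) = 16.02

16.02 dB


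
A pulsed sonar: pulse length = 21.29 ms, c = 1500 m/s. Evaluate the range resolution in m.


dR = c*tau/2 = 1500 * 21.29e-3 / 2 = 15.9675

15.9675 m


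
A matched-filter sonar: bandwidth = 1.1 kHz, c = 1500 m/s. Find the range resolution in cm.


68.18 cm


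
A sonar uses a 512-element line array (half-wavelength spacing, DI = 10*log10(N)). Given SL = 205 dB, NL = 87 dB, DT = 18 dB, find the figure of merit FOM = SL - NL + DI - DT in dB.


127.09 dB


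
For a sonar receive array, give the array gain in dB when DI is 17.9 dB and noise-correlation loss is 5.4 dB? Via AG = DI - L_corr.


AG = DI - L_corr = 17.9 - 5.4 = 12.5

12.5 dB


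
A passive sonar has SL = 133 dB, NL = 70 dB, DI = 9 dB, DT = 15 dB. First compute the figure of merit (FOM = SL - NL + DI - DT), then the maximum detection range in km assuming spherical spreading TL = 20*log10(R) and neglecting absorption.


Step 1: FOM = SL - NL + DI - DT = 133 - 70 + 9 - 15 = 57 dB
Step 2: at max range FOM = TL = 20*log10(R), so R = 10^(57/20) = 707.95 m = 0.71 km

0.71 km


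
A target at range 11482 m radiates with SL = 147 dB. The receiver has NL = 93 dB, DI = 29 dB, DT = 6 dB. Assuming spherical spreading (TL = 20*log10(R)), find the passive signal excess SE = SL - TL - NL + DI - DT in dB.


Step 1: TL = 20*log10(11482) = 81.2 dB
Step 2: SE = 147 - 81.2 - 93 + 29 - 6 = -4.2

-4.2 dB


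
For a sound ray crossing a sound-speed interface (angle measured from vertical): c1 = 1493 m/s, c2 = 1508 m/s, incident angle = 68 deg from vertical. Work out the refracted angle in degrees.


69.47 deg


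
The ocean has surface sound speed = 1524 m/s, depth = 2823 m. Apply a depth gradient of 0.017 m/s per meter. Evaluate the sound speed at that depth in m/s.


1571.991 m/s


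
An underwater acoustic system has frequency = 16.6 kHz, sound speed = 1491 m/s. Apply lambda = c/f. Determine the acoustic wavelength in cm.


8.98 cm


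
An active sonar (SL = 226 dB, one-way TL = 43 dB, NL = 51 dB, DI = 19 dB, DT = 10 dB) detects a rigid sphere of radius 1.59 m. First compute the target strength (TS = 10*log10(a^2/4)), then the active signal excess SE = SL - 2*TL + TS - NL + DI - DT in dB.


Step 1: TS = 10*log10(1.59^2/4) = -1.99 dB
Step 2: SE = SL - 2*TL + TS - NL + DI - DT = 226 - 2*43 + (-1.99) - 51 + 19 - 10 = 96.01

96.01 dB


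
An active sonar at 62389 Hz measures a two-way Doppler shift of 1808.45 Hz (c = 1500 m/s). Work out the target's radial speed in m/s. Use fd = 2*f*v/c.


From fd = 2*f*v/c, v = c*fd/(2*f) = 1500 * 1808.45 / (2*62389) = 21.74

21.74 m/s


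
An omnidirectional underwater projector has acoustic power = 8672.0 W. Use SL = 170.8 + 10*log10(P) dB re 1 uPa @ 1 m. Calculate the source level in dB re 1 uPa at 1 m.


SL = 170.8 + 10*log10(8672.0) = 170.8 + 39.38 = 210.18

210.18 dB


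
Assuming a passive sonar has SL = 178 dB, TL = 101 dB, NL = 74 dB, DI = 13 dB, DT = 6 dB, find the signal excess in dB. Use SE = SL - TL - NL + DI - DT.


SE = SL - TL - NL + DI - DT = 178 - 101 - 74 + 13 - 6 = 10

10 dB


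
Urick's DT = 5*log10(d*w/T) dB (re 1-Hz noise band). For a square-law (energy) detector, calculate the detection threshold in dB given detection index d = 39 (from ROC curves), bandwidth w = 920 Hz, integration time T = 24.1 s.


15.86 dB


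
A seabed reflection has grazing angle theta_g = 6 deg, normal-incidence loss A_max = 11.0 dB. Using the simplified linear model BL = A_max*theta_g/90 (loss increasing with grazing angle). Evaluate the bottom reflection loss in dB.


BL = A_max * theta_g / 90 = 11.0 * 6 / 90 = 0.73

0.73 dB


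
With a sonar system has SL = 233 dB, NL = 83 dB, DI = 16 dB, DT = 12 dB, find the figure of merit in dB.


FOM = SL - NL + DI - DT = 233 - 83 + 16 - 12 = 154

154 dB


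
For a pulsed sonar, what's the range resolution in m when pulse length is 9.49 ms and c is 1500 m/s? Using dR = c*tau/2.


dR = c*tau/2 = 1500 * 9.49e-3 / 2 = 7.1175

7.1175 m


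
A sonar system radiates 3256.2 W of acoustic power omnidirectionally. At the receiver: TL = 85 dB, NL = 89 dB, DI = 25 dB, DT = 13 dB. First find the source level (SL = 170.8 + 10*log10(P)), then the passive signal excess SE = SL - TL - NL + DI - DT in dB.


Step 1: SL = 170.8 + 10*log10(3256.2) = 205.93 dB
Step 2: SE = SL - TL - NL + DI - DT = 205.93 - 85 - 89 + 25 - 13 = 43.93

43.93 dB


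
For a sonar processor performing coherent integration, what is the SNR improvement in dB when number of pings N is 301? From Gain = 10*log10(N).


24.79 dB


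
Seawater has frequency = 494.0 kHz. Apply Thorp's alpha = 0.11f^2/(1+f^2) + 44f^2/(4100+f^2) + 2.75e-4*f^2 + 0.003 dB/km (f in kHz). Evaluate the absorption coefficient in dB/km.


110.496 dB/km


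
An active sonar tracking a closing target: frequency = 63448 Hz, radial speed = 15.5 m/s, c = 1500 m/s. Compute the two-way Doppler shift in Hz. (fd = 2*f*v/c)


fd = 2*f*v/c = 2 * 63448 * 15.5 / 1500 = 1311.26

1311.26 Hz


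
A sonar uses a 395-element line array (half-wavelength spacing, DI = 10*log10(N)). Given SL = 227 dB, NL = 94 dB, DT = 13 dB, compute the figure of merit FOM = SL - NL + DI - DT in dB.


145.97 dB


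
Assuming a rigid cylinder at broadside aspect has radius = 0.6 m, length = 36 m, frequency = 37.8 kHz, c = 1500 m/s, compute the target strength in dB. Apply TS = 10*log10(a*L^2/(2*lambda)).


lambda = 1500/37800 = 0.03968 m
TS = 10*log10(0.6*36^2/(2*0.03968)) = 39.91

39.91 dB


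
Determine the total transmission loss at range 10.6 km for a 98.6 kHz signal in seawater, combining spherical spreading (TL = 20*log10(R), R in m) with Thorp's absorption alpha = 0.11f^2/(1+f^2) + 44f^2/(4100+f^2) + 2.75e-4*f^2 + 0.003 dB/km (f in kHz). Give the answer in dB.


Step 1 (Thorp): alpha = 0.11*9721.96/(1+9721.96) + 44*9721.96/(4100+9721.96) + 2.75e-4*9721.96 + 0.003 = 33.7348 dB/km
Step 2: TL_spread = 20*log10(10600) = 80.51 dB
Step 3: TL_abs = alpha*R = 33.7348 * 10.6 = 357.59 dB
Step 4: TL_total = 80.51 + 357.59 = 438.1

438.1 dB


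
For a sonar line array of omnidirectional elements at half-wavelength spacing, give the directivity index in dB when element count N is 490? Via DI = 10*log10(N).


DI = 10*log10(490) = 26.9

26.9 dB


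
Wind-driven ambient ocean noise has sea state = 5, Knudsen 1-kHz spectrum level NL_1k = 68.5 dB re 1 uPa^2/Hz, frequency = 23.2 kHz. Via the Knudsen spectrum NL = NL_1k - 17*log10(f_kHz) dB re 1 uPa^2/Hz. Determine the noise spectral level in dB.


NL = NL_1k - 17*log10(f_kHz) = 68.5 - 17*log10(23.2) = 68.5 - (23.21) = 45.29

45.29 dB


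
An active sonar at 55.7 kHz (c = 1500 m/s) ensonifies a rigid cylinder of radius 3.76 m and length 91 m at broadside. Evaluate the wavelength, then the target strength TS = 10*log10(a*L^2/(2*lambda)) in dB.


Step 1: lambda = c/f = 1500/55700 = 0.02693 m
Step 2: TS = 10*log10(a*L^2/(2*lambda)) = 10*log10(3.76*91^2/(2*0.02693)) = 57.62

57.62 dB


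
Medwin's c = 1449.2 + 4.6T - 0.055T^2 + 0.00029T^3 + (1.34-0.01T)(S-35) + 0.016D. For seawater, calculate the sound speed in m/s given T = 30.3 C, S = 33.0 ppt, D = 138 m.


c = 1449.2 + 4.6*30.3 - 0.055*30.3^2 + 0.00029*30.3^3 + (1.34 - 0.01*30.3)*(33.0 - 35) + 0.016*138 = 1546.29

1546.29 m/s


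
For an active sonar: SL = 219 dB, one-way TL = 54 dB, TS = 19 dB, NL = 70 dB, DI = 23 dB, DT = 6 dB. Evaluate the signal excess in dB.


77 dB


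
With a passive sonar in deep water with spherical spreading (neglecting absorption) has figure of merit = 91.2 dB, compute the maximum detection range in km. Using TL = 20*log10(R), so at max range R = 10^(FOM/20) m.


At max range FOM = TL, so 20*log10(R) = 91.2
R = 10^(91.2/20) = 36307.81 m = 36.31 km

36.31 km


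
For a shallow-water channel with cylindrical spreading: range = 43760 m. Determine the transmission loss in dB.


TL = 10*log10(43760) = 46.41

46.41 dB


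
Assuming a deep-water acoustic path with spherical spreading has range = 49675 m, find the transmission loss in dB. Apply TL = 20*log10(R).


TL = 20*log10(49675) = 93.92

93.92 dB


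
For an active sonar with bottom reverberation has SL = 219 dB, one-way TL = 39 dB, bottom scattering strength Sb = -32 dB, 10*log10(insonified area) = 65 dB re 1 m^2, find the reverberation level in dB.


RL = SL - 2*TL + Sb + 10*log10(A) = 219 - 2*39 + (-32) + 65 = 174

174 dB


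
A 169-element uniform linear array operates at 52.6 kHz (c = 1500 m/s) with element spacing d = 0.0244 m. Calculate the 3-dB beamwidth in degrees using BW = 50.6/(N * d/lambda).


Step 1: lambda = 1500/52600 = 0.02852 m
Step 2: d/lambda = 0.0244/0.02852 = 0.8555
Step 3: BW = 50.6/(N * d/lambda) = 50.6/(169 * 0.8555) = 0.35

0.35 deg


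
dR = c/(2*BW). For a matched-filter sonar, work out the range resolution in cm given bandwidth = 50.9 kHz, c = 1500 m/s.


1.47 cm


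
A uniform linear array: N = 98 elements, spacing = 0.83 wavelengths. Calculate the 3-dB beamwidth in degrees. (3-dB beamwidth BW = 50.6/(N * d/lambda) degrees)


0.62 deg


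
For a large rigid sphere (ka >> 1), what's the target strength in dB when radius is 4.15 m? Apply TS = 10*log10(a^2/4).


6.34 dB


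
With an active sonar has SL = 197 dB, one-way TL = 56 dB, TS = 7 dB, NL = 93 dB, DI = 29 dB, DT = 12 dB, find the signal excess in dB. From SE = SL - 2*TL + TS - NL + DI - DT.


SE = SL - 2*TL + TS - NL + DI - DT = 197 - 2*56 + (7) - 93 + 29 - 12 = 16

16 dB


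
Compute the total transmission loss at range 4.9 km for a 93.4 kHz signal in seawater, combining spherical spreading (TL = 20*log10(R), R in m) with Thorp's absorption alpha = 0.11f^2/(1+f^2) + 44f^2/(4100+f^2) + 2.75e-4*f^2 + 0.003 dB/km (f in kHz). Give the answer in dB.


Step 1 (Thorp): alpha = 0.11*8723.56/(1+8723.56) + 44*8723.56/(4100+8723.56) + 2.75e-4*8723.56 + 0.003 = 32.4441 dB/km
Step 2: TL_spread = 20*log10(4900) = 73.8 dB
Step 3: TL_abs = alpha*R = 32.4441 * 4.9 = 158.98 dB
Step 4: TL_total = 73.8 + 158.98 = 232.78

232.78 dB


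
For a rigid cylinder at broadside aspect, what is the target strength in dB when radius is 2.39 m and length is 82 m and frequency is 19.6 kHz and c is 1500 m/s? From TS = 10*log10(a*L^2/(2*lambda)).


50.21 dB


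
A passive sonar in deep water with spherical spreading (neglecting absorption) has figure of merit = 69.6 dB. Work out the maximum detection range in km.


At max range FOM = TL, so 20*log10(R) = 69.6
R = 10^(69.6/20) = 3019.95 m = 3.02 km

3.02 km


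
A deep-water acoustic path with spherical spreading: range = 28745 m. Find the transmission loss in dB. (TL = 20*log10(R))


89.17 dB


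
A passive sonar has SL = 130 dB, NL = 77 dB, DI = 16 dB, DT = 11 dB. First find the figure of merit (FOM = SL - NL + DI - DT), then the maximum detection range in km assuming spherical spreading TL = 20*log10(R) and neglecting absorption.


Step 1: FOM = SL - NL + DI - DT = 130 - 77 + 16 - 11 = 58 dB
Step 2: at max range FOM = TL = 20*log10(R), so R = 10^(58/20) = 794.33 m = 0.79 km

0.79 km


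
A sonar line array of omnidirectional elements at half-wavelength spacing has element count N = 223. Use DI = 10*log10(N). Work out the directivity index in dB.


DI = 10*log10(223) = 23.48

23.48 dB


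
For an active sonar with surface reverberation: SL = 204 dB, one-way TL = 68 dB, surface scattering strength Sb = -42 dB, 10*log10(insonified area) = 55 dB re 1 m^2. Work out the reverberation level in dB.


RL = SL - 2*TL + Sb + 10*log10(A) = 204 - 2*68 + (-42) + 55 = 81

81 dB


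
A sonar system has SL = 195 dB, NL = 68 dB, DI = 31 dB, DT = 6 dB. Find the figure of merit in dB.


FOM = SL - NL + DI - DT = 195 - 68 + 31 - 6 = 152

152 dB


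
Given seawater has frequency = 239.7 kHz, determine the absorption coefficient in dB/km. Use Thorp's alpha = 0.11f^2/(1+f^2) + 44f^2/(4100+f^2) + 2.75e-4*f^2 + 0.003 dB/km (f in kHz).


56.983 dB/km


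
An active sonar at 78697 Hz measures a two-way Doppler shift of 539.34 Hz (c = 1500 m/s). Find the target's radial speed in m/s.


From fd = 2*f*v/c, v = c*fd/(2*f) = 1500 * 539.34 / (2*78697) = 5.14

5.14 m/s


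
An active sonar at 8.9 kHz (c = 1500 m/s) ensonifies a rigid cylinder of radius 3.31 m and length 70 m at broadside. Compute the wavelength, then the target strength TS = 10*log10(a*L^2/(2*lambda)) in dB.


Step 1: lambda = c/f = 1500/8900 = 0.16854 m
Step 2: TS = 10*log10(a*L^2/(2*lambda)) = 10*log10(3.31*70^2/(2*0.16854)) = 46.82

46.82 dB


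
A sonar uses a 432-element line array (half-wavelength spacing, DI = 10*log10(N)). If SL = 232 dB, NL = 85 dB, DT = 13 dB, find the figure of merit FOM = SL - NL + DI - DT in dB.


Step 1: DI = 10*log10(432) = 26.35 dB
Step 2: FOM = SL - NL + DI - DT = 232 - 85 + 26.35 - 13 = 160.35

160.35 dB


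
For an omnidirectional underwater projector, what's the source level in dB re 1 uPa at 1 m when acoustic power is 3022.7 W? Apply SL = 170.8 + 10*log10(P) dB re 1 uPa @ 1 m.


SL = 170.8 + 10*log10(3022.7) = 170.8 + 34.8 = 205.6

205.6 dB


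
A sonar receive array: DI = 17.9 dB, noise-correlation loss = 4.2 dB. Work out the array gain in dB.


AG = DI - L_corr = 17.9 - 4.2 = 13.7

13.7 dB


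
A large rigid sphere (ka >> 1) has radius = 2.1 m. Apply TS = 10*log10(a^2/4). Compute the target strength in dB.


0.42 dB


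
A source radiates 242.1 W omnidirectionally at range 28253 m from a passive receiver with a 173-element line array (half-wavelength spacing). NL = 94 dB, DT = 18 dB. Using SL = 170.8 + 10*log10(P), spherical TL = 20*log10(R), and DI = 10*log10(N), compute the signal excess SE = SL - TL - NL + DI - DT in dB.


Step 1: SL = 170.8 + 10*log10(242.1) = 194.64 dB
Step 2: TL = 20*log10(28253) = 89.02 dB
Step 3: DI = 10*log10(173) = 22.38 dB
Step 4: SE = SL - TL - NL + DI - DT = 194.64 - 89.02 - 94 + 22.38 - 18 = 16.0

16.0 dB


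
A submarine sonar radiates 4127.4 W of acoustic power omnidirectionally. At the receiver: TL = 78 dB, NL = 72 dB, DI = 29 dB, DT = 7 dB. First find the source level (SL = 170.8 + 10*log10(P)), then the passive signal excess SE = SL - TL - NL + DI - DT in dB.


Step 1: SL = 170.8 + 10*log10(4127.4) = 206.96 dB
Step 2: SE = SL - TL - NL + DI - DT = 206.96 - 78 - 72 + 29 - 7 = 78.96

78.96 dB


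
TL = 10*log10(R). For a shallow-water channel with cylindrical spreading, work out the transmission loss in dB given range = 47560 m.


TL = 10*log10(47560) = 46.77

46.77 dB


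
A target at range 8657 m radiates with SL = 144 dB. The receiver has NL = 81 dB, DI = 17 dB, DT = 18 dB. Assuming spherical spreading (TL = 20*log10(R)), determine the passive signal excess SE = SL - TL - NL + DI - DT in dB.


-16.75 dB


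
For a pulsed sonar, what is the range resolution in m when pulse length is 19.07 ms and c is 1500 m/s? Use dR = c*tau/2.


14.3025 m


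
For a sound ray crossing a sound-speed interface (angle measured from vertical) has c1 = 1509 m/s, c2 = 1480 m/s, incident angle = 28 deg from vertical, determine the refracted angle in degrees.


27.42 deg


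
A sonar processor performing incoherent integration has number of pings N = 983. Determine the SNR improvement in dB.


Gain = 5*log10(983) = 14.96

14.96 dB


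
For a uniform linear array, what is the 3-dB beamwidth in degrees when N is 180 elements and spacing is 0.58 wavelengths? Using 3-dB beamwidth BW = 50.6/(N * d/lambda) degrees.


0.48 deg


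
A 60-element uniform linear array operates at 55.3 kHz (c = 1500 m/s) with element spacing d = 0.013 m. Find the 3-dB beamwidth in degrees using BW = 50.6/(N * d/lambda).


Step 1: lambda = 1500/55300 = 0.02712 m
Step 2: d/lambda = 0.013/0.02712 = 0.4794
Step 3: BW = 50.6/(N * d/lambda) = 50.6/(60 * 0.4794) = 1.76

1.76 deg


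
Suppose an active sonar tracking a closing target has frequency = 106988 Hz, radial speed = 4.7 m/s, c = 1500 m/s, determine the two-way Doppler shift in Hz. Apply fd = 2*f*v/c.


fd = 2*f*v/c = 2 * 106988 * 4.7 / 1500 = 670.46

670.46 Hz


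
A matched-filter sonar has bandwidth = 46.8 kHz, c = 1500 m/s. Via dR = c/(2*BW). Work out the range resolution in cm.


dR = c/(2*BW) = 1500 / (2 * 46.8e3) = 0.016 m = 1.6 cm

1.6 cm


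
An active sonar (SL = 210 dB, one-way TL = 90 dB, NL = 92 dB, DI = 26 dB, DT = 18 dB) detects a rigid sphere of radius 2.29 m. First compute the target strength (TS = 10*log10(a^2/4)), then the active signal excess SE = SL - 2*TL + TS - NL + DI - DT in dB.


Step 1: TS = 10*log10(2.29^2/4) = 1.18 dB
Step 2: SE = SL - 2*TL + TS - NL + DI - DT = 210 - 2*90 + (1.18) - 92 + 26 - 18 = -52.82

-52.82 dB


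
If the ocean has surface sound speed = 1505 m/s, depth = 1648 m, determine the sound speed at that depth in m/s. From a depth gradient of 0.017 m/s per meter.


c = 1505 + 0.017 * 1648 = 1533.016

1533.016 m/s


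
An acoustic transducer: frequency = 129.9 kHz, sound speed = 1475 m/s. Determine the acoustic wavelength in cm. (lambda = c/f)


lambda = c/f = 1475 / 129900 = 0.0114 m = 1.14 cm

1.14 cm


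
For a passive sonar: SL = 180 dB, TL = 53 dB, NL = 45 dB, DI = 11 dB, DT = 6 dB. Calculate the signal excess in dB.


SE = SL - TL - NL + DI - DT = 180 - 53 - 45 + 11 - 6 = 87

87 dB


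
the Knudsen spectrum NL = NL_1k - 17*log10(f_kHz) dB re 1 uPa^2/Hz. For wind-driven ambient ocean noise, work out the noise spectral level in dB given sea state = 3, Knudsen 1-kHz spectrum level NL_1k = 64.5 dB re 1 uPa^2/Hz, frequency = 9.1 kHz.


NL = NL_1k - 17*log10(f_kHz) = 64.5 - 17*log10(9.1) = 64.5 - (16.3) = 48.2

48.2 dB


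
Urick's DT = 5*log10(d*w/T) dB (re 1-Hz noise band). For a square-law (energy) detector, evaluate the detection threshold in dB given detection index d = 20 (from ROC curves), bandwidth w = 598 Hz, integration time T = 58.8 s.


DT = 5*log10(d*w/T) = 5*log10(20 * 598 / 58.8) = 5*log10(203.4) = 11.54

11.54 dB


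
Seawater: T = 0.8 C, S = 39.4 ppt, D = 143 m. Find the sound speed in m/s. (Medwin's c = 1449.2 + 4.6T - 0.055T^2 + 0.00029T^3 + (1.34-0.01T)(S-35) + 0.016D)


1460.99 m/s


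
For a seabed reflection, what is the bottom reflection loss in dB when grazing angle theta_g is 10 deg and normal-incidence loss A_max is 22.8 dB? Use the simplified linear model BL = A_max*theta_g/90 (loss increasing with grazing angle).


BL = A_max * theta_g / 90 = 22.8 * 10 / 90 = 2.53

2.53 dB


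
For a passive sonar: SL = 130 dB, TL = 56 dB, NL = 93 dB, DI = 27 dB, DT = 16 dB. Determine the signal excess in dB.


-8 dB


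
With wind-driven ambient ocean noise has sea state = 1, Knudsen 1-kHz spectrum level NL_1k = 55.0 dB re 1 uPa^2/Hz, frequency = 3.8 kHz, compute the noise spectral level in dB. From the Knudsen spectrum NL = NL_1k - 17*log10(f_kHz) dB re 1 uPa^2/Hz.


NL = NL_1k - 17*log10(f_kHz) = 55.0 - 17*log10(3.8) = 55.0 - (9.86) = 45.14

45.14 dB


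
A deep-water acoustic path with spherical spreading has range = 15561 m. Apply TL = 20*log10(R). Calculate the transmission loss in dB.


TL = 20*log10(15561) = 83.84

83.84 dB


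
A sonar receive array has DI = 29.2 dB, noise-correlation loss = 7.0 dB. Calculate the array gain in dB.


AG = DI - L_corr = 29.2 - 7.0 = 22.2

22.2 dB


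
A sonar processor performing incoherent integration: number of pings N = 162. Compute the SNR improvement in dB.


Gain = 5*log10(162) = 11.05

11.05 dB


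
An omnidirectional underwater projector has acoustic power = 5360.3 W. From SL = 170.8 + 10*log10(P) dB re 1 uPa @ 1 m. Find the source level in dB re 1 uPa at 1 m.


208.09 dB


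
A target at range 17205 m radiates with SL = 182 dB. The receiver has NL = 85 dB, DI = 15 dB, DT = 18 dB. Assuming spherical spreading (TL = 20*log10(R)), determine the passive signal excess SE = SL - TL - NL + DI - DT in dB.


9.29 dB


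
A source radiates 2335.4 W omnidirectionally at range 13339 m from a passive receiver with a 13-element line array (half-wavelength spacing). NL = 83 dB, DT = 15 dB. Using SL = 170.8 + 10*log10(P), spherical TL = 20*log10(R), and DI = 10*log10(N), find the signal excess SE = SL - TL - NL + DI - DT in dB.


35.12 dB


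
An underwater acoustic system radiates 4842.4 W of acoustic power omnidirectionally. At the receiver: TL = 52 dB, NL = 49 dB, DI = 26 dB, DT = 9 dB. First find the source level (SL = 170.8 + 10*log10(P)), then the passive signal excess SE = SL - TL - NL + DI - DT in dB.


Step 1: SL = 170.8 + 10*log10(4842.4) = 207.65 dB
Step 2: SE = SL - TL - NL + DI - DT = 207.65 - 52 - 49 + 26 - 9 = 123.65

123.65 dB


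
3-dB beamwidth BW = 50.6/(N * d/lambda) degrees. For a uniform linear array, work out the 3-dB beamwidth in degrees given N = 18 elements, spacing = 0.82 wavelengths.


BW = 50.6 / (18 * 0.82) = 50.6 / 14.76 = 3.43

3.43 deg


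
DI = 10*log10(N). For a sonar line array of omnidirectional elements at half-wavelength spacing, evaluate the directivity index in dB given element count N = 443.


DI = 10*log10(443) = 26.46

26.46 dB


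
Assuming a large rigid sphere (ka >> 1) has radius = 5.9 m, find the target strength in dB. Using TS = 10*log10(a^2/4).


TS = 10*log10(5.9^2 / 4) = 10*log10(8.7025) = 9.4

9.4 dB


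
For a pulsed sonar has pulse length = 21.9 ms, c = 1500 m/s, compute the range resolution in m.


dR = c*tau/2 = 1500 * 21.9e-3 / 2 = 16.425

16.425 m


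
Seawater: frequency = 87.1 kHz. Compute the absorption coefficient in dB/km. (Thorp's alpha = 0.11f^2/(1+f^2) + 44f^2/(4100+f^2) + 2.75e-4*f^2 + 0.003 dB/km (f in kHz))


f^2 = 7586.41
alpha = 0.11*7586.41/(1+7586.41) + 44*7586.41/(4100+7586.41) + 2.75e-4*7586.41 + 0.003 = 30.763

30.763 dB/km
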